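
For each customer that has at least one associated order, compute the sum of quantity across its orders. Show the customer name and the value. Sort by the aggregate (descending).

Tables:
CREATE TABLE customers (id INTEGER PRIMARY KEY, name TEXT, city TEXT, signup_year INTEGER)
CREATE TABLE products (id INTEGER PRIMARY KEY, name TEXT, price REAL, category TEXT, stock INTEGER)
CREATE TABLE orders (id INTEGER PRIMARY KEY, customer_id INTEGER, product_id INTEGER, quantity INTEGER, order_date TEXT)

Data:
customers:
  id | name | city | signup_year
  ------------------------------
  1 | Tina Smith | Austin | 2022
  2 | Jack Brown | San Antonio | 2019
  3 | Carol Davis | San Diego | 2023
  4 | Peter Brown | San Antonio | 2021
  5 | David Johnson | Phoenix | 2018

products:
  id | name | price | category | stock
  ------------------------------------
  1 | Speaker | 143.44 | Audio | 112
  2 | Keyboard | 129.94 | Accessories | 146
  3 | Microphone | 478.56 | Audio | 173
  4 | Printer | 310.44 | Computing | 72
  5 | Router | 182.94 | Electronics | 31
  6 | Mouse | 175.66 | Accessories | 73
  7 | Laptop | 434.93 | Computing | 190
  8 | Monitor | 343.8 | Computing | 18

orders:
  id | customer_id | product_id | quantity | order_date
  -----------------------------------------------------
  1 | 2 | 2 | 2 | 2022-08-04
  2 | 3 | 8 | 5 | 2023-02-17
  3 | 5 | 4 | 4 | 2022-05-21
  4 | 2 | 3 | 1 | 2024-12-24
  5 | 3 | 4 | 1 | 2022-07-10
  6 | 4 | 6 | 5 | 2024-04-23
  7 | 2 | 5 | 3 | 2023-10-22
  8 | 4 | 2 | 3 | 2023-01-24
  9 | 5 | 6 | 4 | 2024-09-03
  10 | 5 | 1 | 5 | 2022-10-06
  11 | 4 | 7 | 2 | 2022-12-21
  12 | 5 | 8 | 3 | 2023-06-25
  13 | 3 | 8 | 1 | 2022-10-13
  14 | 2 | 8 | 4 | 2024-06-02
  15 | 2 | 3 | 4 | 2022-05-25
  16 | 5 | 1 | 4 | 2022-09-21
SELECT p.name, SUM(c.quantity) AS sum_quantity FROM orders c JOIN customers p ON c.customer_id = p.id GROUP BY p.id, p.name ORDER BY sum_quantity DESC

Execution result:
name | sum_quantity
David Johnson | 20
Jack Brown | 14
Peter Brown | 10
Carol Davis | 7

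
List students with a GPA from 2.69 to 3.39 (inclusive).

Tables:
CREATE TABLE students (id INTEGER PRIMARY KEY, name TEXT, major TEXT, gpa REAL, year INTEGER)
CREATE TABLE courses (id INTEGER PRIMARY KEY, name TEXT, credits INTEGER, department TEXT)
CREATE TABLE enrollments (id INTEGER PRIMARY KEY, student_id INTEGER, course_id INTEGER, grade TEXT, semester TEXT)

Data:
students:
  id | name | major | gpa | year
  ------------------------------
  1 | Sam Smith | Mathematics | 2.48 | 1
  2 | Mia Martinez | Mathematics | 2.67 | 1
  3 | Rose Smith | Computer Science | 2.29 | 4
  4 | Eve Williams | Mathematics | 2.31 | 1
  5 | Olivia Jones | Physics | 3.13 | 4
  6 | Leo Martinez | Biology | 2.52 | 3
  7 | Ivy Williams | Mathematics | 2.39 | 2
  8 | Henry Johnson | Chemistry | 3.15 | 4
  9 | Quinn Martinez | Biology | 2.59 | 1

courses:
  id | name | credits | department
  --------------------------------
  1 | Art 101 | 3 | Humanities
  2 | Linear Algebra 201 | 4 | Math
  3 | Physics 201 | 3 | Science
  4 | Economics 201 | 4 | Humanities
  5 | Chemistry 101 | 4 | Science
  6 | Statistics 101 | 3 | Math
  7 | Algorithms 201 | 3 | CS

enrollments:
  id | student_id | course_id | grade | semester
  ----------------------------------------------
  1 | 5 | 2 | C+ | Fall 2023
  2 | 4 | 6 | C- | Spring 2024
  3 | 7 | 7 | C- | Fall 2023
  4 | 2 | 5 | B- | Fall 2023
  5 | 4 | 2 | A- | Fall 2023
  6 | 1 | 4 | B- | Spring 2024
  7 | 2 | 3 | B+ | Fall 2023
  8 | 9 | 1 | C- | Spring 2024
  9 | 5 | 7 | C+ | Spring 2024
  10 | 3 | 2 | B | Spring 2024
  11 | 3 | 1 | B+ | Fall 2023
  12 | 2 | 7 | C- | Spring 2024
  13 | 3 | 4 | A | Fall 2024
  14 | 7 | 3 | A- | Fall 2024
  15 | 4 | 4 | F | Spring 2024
SELECT name, gpa FROM students WHERE gpa BETWEEN 2.69 AND 3.39

Execution result:
name | gpa
Olivia Jones | 3.13
Henry Johnson | 3.15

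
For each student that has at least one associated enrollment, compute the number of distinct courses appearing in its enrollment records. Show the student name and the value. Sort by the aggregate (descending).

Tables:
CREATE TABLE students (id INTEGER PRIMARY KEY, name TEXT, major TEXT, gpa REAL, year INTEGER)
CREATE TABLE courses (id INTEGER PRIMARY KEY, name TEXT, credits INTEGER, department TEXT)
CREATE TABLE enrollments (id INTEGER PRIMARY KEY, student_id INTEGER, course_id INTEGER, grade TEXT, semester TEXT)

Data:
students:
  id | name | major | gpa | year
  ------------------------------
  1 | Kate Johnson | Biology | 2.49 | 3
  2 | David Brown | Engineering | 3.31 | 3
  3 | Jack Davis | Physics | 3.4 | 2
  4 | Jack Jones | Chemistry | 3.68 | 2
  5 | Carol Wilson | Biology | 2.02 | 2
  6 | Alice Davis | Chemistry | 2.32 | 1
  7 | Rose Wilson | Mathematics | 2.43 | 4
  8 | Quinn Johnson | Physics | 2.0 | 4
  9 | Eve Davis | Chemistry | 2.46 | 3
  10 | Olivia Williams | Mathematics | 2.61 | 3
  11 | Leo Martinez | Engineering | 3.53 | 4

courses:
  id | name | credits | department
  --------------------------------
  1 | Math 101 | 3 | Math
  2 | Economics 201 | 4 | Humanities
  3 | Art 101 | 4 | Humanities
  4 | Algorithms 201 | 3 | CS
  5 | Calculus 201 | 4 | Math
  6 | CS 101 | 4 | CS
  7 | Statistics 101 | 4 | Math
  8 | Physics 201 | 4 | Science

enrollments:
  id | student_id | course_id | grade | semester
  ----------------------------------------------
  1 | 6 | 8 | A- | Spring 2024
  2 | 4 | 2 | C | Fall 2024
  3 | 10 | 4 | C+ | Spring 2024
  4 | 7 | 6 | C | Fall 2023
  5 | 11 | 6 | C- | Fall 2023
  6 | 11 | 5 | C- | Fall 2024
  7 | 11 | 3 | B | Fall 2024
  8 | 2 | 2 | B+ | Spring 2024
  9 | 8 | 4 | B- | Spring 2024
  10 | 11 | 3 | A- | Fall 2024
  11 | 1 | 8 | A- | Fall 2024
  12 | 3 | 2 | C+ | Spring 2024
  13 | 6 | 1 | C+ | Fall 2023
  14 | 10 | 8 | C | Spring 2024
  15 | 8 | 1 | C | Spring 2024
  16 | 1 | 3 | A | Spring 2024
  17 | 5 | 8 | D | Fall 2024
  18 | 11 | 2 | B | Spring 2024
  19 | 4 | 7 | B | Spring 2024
SELECT p.name, COUNT(DISTINCT c.course_id) AS distinct_course_count FROM enrollments c JOIN students p ON c.student_id = p.id GROUP BY p.id, p.name ORDER BY distinct_course_count DESC

Execution result:
name | distinct_course_count
Leo Martinez | 4
Kate Johnson | 2
Jack Jones | 2
Alice Davis | 2
Quinn Johnson | 2
Olivia Williams | 2
David Brown | 1
Jack Davis | 1
Carol Wilson | 1
Rose Wilson | 1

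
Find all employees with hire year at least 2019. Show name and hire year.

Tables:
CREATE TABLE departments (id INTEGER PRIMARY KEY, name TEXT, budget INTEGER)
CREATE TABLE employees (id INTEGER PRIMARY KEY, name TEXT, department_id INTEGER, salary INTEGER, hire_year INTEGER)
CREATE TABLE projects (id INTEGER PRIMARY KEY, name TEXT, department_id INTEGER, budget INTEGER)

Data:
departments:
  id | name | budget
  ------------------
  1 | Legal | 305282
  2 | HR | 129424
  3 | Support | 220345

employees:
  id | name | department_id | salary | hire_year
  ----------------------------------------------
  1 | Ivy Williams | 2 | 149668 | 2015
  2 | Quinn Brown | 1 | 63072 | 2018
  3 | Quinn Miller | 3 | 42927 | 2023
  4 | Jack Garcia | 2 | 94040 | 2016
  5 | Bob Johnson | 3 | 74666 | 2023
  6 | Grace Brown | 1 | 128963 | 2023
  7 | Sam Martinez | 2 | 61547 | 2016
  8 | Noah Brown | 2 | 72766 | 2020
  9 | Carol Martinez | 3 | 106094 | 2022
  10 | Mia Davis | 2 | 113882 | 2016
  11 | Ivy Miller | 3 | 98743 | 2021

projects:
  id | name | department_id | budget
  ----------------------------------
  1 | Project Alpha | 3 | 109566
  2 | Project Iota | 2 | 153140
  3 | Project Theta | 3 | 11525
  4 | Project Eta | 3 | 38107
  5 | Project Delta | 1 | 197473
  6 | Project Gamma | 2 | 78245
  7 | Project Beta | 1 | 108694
SELECT name, hire_year FROM employees WHERE hire_year >= 2019

Execution result:
name | hire_year
Quinn Miller | 2023
Bob Johnson | 2023
Grace Brown | 2023
Noah Brown | 2020
Carol Martinez | 2022
Ivy Miller | 2021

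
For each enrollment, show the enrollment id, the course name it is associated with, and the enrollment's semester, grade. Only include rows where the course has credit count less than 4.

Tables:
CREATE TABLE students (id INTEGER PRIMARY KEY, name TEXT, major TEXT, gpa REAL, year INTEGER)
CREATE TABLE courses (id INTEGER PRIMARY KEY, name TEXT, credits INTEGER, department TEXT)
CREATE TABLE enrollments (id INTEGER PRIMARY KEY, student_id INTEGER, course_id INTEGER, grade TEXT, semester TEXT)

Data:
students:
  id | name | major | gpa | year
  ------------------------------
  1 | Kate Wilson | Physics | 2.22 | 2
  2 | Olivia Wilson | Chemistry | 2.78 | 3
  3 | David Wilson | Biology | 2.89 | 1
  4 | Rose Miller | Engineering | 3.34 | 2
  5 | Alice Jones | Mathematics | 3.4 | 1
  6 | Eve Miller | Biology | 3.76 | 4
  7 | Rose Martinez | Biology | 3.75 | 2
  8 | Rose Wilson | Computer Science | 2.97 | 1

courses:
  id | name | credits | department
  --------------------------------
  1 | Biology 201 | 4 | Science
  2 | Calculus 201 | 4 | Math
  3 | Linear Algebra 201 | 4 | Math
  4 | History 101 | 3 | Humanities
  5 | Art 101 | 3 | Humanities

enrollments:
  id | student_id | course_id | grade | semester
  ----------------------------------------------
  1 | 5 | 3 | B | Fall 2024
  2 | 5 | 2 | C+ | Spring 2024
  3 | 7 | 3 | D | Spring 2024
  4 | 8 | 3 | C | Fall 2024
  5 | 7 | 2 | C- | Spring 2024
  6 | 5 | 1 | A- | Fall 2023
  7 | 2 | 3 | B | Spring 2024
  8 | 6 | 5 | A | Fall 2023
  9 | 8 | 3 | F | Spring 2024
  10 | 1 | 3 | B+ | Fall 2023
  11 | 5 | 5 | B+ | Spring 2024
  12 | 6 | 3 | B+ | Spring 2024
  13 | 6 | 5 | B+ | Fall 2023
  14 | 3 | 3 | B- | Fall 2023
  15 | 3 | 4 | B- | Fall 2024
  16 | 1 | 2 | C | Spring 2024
SELECT c.id, p.name AS course, c.semester, c.grade FROM enrollments c JOIN courses p ON c.course_id = p.id WHERE p.credits < 4

Execution result:
id | course | semester | grade
8 | Art 101 | Fall 2023 | A
11 | Art 101 | Spring 2024 | B+
13 | Art 101 | Fall 2023 | B+
15 | History 101 | Fall 2024 | B-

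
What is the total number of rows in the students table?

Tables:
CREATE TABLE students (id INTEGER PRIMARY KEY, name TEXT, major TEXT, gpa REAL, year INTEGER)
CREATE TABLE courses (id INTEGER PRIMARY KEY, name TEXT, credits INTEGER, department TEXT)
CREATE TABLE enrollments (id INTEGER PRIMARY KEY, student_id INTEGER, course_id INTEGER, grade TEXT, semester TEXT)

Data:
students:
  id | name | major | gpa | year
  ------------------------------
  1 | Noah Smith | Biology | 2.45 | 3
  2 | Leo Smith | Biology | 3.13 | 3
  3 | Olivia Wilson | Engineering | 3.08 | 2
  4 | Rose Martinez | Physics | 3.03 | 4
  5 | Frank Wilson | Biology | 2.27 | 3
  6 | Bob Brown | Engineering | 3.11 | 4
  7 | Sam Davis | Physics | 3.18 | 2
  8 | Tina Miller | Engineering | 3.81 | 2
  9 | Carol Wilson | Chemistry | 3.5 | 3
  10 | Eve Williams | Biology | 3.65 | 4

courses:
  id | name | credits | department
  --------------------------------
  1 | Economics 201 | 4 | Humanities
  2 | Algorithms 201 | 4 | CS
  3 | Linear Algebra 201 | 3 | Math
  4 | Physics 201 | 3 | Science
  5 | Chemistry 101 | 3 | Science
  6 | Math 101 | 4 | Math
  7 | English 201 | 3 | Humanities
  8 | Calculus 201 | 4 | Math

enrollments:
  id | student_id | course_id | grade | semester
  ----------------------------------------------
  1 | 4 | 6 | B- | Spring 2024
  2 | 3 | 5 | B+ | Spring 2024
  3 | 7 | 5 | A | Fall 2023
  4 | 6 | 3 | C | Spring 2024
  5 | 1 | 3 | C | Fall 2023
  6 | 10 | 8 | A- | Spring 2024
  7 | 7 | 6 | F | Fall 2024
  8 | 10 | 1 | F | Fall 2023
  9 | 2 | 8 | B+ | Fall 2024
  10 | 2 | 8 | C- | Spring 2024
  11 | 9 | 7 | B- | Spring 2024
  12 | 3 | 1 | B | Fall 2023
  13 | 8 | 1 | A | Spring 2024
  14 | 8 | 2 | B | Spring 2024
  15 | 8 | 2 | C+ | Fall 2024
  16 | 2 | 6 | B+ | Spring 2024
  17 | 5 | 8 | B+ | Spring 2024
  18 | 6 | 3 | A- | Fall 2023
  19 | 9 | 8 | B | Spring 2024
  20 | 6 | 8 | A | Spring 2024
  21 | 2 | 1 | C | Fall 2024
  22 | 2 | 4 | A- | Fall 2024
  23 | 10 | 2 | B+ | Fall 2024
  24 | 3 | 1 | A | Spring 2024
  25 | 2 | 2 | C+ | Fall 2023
SELECT COUNT(*) FROM students

Execution result:
10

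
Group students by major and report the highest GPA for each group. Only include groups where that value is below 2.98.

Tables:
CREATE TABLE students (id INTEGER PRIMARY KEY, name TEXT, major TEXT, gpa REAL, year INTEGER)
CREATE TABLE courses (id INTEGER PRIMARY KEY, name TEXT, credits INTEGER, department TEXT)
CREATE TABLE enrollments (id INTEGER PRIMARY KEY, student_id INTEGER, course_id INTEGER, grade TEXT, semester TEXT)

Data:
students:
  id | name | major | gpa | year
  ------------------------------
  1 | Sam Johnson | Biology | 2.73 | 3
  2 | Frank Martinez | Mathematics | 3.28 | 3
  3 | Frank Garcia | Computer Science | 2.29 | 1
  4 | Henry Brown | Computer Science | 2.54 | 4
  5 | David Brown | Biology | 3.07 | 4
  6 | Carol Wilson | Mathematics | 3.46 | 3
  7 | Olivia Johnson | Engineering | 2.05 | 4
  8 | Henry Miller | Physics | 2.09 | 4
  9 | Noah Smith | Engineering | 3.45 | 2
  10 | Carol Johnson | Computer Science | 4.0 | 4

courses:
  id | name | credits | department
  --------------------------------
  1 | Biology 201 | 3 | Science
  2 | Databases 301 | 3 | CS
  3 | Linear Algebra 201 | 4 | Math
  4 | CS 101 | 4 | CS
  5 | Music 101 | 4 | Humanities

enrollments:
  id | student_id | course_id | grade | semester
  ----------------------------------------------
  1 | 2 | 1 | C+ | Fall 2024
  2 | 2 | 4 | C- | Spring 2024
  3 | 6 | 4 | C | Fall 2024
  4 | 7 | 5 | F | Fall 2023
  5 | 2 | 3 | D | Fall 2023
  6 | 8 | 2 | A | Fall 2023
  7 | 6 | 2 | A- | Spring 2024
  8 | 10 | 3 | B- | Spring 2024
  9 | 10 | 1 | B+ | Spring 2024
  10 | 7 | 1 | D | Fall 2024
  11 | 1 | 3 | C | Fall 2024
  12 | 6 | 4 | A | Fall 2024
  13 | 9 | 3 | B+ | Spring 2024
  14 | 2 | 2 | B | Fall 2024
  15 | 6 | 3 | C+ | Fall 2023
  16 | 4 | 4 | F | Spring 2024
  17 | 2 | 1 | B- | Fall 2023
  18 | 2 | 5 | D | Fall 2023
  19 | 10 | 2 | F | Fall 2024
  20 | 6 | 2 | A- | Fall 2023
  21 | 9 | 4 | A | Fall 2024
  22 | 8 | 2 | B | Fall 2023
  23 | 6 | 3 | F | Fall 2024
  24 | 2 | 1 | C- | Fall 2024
SELECT major, MAX(gpa) AS max_gpa FROM students GROUP BY major HAVING MAX(gpa) < 2.98

Execution result:
major | max_gpa
Physics | 2.09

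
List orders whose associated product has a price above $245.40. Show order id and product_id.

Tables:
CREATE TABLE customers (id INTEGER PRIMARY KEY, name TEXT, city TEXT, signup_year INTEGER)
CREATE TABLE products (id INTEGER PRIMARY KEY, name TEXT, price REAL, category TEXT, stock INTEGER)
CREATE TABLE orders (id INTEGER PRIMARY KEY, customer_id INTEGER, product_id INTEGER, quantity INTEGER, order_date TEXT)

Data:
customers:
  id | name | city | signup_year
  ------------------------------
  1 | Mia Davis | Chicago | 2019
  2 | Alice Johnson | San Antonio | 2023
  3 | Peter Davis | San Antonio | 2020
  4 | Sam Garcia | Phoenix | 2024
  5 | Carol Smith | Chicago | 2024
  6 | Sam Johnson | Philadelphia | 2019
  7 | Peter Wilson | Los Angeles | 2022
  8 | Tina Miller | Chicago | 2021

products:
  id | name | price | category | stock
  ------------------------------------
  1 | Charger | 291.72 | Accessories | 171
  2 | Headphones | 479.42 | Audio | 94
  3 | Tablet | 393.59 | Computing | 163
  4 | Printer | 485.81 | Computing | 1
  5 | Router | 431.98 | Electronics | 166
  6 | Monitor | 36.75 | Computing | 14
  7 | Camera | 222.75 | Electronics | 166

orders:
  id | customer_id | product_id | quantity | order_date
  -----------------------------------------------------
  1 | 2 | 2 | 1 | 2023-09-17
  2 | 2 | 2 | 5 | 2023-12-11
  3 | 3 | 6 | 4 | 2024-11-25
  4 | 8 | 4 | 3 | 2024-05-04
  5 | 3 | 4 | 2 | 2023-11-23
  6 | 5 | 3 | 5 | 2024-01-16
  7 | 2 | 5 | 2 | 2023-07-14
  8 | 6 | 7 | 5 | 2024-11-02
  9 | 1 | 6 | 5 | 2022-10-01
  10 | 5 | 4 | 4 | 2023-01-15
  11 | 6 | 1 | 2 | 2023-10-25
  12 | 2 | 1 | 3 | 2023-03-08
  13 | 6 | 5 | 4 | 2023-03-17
SELECT id, product_id FROM orders WHERE product_id IN (SELECT id FROM products WHERE price > 245.4)

Execution result:
id | product_id
1 | 2
2 | 2
4 | 4
5 | 4
6 | 3
7 | 5
10 | 4
11 | 1
12 | 1
13 | 5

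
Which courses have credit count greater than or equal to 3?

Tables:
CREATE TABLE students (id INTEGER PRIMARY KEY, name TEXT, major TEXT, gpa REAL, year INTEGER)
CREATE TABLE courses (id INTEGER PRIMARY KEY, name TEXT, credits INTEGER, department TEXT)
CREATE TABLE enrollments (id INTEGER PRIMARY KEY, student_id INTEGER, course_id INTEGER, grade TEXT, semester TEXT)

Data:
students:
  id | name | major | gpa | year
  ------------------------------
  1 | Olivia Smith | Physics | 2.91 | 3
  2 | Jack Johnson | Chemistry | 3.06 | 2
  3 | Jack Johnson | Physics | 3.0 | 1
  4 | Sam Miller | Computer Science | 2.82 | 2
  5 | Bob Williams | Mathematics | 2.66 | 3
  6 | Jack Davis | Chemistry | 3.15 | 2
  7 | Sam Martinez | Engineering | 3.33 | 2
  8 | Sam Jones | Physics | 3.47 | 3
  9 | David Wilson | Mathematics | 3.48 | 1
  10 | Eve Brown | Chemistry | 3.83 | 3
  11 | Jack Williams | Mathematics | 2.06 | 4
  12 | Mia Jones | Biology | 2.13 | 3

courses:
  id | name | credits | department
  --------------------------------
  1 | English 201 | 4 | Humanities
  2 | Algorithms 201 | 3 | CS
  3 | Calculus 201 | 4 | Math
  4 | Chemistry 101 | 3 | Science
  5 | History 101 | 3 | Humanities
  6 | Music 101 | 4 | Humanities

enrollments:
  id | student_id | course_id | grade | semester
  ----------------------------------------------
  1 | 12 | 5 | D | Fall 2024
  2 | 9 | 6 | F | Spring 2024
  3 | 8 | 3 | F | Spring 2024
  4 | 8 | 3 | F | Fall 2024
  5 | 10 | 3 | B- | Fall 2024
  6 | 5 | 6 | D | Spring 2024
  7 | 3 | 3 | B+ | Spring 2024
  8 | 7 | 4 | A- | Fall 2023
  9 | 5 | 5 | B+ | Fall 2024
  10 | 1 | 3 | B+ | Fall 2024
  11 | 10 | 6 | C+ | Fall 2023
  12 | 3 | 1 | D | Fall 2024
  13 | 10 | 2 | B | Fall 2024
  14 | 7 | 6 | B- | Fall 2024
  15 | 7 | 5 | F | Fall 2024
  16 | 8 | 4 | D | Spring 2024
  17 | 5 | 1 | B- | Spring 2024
SELECT name, credits FROM courses WHERE credits >= 3

Execution result:
name | credits
English 201 | 4
Algorithms 201 | 3
Calculus 201 | 4
Chemistry 101 | 3
History 101 | 3
Music 101 | 4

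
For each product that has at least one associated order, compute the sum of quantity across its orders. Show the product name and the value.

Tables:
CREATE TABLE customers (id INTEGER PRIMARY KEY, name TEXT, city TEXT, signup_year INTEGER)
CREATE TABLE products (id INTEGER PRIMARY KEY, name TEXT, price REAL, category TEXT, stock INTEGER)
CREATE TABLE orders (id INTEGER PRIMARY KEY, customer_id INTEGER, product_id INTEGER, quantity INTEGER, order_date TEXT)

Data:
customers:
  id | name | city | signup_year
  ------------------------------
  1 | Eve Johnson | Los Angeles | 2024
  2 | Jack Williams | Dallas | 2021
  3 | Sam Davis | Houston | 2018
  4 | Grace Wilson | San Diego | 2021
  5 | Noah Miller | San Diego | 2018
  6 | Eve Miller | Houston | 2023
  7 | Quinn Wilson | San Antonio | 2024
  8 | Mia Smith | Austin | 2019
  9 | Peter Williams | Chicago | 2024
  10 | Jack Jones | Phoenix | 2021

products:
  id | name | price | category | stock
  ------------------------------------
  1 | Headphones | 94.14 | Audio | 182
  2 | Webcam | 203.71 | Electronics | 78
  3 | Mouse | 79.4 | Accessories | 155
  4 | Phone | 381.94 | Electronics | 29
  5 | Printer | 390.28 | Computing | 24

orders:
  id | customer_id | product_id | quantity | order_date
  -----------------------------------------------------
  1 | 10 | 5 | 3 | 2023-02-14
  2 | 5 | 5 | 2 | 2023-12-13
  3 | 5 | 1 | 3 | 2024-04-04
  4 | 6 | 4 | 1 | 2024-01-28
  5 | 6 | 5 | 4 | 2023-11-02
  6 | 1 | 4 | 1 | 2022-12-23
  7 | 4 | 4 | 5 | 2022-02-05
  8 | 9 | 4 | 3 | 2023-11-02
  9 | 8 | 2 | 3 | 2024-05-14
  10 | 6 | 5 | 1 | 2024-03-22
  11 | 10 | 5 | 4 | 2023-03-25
SELECT p.name, SUM(c.quantity) AS sum_quantity FROM orders c JOIN products p ON c.product_id = p.id GROUP BY p.id, p.name

Execution result:
name | sum_quantity
Headphones | 3
Webcam | 3
Phone | 10
Printer | 14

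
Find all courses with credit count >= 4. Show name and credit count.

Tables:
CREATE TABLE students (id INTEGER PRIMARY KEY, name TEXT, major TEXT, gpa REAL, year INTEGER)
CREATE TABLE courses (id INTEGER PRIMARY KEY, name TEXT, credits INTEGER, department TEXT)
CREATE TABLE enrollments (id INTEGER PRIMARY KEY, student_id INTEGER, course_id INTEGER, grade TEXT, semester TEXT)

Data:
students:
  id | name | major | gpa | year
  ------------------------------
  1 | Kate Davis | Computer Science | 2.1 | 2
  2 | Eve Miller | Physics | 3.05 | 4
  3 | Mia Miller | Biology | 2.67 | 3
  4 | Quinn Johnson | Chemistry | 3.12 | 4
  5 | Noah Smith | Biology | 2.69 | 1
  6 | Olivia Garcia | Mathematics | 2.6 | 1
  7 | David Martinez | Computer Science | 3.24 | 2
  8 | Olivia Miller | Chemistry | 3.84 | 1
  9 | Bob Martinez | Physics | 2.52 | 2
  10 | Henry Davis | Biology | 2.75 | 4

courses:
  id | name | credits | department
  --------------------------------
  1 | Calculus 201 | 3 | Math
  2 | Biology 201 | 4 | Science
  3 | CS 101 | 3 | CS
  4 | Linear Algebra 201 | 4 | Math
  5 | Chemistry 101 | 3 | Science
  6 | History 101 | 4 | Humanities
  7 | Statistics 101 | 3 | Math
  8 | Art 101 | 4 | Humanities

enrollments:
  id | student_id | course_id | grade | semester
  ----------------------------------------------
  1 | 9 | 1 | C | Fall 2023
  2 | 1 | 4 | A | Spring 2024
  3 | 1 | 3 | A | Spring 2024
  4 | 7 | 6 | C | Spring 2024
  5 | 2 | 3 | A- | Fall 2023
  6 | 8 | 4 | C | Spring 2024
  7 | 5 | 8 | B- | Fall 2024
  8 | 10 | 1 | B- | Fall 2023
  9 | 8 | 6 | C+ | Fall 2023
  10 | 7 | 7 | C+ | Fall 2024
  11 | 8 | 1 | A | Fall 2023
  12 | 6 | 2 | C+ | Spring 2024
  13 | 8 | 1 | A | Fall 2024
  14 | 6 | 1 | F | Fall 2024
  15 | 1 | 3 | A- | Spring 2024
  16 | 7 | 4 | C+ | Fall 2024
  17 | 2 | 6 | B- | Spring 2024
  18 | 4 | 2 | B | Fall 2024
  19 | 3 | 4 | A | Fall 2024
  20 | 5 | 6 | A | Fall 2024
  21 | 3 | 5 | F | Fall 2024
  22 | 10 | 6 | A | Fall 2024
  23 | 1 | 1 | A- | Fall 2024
SELECT name, credits FROM courses WHERE credits >= 4

Execution result:
name | credits
Biology 201 | 4
Linear Algebra 201 | 4
History 101 | 4
Art 101 | 4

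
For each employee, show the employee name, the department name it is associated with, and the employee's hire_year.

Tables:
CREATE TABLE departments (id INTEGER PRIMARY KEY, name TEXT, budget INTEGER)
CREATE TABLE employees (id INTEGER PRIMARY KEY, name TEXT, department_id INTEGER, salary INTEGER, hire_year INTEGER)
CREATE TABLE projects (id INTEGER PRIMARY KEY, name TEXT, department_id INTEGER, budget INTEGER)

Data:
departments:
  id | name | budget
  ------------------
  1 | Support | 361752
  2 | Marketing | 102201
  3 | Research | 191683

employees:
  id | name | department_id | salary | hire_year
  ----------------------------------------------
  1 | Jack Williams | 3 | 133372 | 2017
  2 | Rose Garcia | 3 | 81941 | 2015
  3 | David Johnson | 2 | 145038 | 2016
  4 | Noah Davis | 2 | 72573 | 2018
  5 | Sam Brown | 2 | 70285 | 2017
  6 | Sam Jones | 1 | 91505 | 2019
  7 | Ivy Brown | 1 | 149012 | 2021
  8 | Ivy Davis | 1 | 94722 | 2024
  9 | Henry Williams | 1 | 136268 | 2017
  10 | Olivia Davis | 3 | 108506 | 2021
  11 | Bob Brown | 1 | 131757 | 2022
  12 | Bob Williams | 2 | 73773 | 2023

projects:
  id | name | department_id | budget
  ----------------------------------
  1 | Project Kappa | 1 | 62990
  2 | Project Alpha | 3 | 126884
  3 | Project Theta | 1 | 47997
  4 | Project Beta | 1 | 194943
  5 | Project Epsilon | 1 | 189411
SELECT c.name, p.name AS department, c.hire_year FROM employees c JOIN departments p ON c.department_id = p.id

Execution result:
name | department | hire_year
Jack Williams | Research | 2017
Rose Garcia | Research | 2015
David Johnson | Marketing | 2016
Noah Davis | Marketing | 2018
Sam Brown | Marketing | 2017
Sam Jones | Support | 2019
Ivy Brown | Support | 2021
Ivy Davis | Support | 2024
Henry Williams | Support | 2017
Olivia Davis | Research | 2021
Bob Brown | Support | 2022
Bob Williams | Marketing | 2023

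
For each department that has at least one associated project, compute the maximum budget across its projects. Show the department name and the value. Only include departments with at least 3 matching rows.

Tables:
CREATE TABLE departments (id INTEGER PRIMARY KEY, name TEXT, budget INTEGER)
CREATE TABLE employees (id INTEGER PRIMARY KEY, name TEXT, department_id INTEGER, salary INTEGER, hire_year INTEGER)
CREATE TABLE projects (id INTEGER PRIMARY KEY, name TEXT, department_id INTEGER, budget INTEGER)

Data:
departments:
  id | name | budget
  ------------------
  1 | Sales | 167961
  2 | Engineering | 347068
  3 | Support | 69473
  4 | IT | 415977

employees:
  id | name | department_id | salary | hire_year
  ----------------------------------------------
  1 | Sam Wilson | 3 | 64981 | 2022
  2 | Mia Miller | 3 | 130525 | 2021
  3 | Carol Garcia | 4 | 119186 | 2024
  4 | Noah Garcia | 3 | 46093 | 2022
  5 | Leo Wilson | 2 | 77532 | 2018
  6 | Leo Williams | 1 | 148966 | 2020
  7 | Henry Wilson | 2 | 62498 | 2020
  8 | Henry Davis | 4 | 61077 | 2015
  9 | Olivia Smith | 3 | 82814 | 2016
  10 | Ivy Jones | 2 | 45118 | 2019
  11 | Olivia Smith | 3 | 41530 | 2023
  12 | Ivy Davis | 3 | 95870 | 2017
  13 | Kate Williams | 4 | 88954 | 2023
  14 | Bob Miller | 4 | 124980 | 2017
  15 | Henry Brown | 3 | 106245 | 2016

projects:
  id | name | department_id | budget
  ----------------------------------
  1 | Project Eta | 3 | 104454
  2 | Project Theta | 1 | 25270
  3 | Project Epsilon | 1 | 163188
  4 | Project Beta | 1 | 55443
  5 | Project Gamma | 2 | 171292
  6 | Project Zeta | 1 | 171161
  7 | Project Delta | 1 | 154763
SELECT p.name, MAX(c.budget) AS max_budget FROM projects c JOIN departments p ON c.department_id = p.id GROUP BY p.id, p.name HAVING COUNT(*) >= 3

Execution result:
name | max_budget
Sales | 171161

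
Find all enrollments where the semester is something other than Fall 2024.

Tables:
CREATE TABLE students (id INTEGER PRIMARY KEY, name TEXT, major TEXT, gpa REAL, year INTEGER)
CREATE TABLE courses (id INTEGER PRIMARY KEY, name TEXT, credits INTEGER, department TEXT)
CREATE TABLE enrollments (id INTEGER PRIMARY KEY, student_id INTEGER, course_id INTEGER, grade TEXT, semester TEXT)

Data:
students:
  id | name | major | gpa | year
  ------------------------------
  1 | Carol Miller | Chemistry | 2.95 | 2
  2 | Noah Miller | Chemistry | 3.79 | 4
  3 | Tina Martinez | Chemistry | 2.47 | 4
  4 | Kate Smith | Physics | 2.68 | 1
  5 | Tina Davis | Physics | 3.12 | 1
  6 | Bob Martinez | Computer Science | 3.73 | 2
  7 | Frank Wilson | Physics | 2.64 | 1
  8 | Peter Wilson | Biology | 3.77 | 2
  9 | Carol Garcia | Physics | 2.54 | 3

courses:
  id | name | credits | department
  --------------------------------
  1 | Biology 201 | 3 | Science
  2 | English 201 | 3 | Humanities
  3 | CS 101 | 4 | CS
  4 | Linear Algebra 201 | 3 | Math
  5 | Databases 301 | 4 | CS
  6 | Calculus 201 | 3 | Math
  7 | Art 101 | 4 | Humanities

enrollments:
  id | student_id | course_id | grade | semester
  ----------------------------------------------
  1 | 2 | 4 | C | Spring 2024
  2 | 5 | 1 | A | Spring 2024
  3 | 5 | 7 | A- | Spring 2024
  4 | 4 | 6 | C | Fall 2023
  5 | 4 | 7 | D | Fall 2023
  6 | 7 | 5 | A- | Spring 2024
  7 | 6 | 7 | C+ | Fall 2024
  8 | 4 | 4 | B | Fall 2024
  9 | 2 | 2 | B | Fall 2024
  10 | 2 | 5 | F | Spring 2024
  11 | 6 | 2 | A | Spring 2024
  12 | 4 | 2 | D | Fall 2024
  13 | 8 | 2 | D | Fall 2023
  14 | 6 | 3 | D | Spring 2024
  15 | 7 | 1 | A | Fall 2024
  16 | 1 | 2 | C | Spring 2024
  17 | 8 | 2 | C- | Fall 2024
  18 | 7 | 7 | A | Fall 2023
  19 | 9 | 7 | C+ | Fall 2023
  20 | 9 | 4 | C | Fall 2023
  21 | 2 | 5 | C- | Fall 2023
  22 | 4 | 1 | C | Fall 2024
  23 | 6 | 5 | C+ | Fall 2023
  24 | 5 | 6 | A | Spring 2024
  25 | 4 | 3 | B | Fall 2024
SELECT id, semester FROM enrollments WHERE semester <> 'Fall 2024'

Execution result:
id | semester
1 | Spring 2024
2 | Spring 2024
3 | Spring 2024
4 | Fall 2023
5 | Fall 2023
6 | Spring 2024
10 | Spring 2024
11 | Spring 2024
13 | Fall 2023
14 | Spring 2024
16 | Spring 2024
18 | Fall 2023
19 | Fall 2023
20 | Fall 2023
21 | Fall 2023
23 | Fall 2023
24 | Spring 2024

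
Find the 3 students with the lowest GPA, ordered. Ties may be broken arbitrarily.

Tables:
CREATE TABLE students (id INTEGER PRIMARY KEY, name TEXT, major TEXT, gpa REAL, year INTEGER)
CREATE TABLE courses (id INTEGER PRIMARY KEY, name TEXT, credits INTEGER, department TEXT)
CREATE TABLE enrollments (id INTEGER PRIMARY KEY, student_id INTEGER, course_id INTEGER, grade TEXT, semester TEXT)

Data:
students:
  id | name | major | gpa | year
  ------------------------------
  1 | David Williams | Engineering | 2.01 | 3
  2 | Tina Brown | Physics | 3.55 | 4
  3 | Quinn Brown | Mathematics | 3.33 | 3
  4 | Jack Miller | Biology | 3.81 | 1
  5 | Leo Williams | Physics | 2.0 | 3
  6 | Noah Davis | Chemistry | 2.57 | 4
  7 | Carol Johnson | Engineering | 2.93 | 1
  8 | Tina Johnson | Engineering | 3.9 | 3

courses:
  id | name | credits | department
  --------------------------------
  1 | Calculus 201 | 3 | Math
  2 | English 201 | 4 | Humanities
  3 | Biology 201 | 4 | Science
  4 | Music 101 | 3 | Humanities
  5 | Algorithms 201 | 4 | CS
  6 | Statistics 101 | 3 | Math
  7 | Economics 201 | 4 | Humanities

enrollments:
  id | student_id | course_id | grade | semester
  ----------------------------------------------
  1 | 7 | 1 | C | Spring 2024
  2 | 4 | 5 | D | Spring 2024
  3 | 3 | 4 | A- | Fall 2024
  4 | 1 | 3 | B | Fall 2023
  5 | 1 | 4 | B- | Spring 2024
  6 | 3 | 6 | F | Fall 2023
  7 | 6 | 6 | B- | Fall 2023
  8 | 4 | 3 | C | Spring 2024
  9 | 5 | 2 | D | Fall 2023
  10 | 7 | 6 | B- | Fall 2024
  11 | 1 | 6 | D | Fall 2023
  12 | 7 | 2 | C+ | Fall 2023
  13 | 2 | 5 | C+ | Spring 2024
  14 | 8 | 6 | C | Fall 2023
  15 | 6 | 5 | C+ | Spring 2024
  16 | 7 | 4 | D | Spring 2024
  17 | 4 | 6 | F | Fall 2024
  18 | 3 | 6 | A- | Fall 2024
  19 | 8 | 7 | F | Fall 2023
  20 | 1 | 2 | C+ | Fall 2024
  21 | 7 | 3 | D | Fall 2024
SELECT name, gpa FROM students ORDER BY gpa ASC LIMIT 3

Execution result:
name | gpa
Leo Williams | 2.00
David Williams | 2.01
Noah Davis | 2.57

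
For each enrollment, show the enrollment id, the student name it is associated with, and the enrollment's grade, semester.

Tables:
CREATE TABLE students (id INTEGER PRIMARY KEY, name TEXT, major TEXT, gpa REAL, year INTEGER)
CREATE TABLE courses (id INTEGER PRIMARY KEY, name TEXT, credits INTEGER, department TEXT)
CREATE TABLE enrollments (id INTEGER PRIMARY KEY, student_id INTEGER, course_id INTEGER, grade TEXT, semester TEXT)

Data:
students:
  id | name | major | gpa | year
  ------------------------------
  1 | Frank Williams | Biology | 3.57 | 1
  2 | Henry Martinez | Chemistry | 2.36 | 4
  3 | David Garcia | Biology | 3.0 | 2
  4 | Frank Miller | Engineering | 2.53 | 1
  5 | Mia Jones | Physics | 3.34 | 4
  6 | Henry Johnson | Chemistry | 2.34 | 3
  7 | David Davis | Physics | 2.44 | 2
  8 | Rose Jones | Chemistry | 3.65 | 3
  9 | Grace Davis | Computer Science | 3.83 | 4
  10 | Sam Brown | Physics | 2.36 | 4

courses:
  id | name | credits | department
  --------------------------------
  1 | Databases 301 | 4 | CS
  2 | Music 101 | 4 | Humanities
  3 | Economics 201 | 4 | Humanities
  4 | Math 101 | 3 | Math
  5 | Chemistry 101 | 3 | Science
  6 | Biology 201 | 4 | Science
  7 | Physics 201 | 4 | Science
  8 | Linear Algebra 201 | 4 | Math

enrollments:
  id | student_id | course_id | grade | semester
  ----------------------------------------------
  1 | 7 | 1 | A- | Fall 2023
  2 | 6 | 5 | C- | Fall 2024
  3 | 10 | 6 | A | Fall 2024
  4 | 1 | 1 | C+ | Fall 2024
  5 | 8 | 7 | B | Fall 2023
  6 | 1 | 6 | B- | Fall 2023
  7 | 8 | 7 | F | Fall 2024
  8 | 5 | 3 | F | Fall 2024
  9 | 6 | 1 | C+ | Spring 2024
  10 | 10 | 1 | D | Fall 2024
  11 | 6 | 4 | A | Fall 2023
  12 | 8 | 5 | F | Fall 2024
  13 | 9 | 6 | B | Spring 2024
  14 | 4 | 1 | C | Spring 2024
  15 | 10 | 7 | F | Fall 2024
SELECT c.id, p.name AS student, c.grade, c.semester FROM enrollments c JOIN students p ON c.student_id = p.id

Execution result:
id | student | grade | semester
1 | David Davis | A- | Fall 2023
2 | Henry Johnson | C- | Fall 2024
3 | Sam Brown | A | Fall 2024
4 | Frank Williams | C+ | Fall 2024
5 | Rose Jones | B | Fall 2023
6 | Frank Williams | B- | Fall 2023
7 | Rose Jones | F | Fall 2024
8 | Mia Jones | F | Fall 2024
9 | Henry Johnson | C+ | Spring 2024
10 | Sam Brown | D | Fall 2024
11 | Henry Johnson | A | Fall 2023
12 | Rose Jones | F | Fall 2024
13 | Grace Davis | B | Spring 2024
14 | Frank Miller | C | Spring 2024
15 | Sam Brown | F | Fall 2024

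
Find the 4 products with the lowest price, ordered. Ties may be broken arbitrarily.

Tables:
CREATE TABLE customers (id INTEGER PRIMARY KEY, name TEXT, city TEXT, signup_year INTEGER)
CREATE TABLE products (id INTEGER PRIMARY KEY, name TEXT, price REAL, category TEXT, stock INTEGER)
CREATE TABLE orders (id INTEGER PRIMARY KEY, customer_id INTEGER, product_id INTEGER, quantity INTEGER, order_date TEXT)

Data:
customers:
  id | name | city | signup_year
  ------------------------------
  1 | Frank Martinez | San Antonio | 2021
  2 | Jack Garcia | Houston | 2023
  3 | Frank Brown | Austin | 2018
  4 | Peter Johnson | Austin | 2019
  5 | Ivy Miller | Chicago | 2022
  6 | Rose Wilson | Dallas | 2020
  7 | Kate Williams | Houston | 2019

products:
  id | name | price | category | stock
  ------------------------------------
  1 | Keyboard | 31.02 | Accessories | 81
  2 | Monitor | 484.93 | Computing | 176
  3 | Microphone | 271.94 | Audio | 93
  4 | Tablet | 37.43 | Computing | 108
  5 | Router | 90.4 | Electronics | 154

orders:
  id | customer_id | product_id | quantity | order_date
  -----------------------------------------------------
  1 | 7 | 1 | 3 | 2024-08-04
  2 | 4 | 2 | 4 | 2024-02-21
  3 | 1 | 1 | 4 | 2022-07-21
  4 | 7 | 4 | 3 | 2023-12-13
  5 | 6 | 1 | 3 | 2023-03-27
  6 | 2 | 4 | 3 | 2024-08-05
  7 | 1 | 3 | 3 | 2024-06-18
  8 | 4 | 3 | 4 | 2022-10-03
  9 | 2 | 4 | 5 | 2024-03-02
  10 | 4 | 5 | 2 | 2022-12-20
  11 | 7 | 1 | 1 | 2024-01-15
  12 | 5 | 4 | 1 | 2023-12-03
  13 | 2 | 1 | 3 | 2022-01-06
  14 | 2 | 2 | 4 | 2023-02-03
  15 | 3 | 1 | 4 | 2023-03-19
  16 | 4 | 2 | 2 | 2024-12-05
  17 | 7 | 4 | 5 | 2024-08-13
SELECT name, price FROM products ORDER BY price ASC LIMIT 4

Execution result:
name | price
Keyboard | 31.02
Tablet | 37.43
Router | 90.40
Microphone | 271.94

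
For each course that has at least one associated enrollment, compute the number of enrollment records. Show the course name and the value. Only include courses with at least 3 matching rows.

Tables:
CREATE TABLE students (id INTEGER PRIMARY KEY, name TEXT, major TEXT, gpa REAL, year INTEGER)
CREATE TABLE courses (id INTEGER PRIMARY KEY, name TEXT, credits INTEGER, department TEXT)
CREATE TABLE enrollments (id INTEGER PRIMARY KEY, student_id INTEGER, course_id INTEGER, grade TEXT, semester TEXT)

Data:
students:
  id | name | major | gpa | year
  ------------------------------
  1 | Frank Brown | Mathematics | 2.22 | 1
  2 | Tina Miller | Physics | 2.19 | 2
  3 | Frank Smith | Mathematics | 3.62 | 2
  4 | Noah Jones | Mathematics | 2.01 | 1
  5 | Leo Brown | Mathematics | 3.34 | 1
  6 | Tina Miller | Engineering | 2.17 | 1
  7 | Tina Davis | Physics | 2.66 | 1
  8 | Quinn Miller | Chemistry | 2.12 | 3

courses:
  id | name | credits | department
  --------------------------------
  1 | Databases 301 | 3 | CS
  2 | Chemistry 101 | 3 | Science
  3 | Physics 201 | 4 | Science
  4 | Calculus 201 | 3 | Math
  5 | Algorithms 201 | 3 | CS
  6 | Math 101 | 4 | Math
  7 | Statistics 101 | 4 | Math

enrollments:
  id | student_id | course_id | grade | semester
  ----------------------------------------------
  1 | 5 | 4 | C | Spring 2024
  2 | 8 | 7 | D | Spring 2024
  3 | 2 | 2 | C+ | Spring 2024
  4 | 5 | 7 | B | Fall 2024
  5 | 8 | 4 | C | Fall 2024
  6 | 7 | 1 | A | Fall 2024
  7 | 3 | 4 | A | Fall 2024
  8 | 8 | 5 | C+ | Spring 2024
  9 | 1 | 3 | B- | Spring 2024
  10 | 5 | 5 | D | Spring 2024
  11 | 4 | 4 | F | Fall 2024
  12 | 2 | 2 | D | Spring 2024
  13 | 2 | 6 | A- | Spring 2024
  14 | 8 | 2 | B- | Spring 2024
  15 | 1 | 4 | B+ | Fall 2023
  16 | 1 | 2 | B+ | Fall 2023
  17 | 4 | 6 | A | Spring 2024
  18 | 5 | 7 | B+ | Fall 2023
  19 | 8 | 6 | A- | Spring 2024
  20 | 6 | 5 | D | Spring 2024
SELECT p.name, COUNT(*) AS n FROM enrollments c JOIN courses p ON c.course_id = p.id GROUP BY p.id, p.name HAVING COUNT(*) >= 3

Execution result:
name | n
Chemistry 101 | 4
Calculus 201 | 5
Algorithms 201 | 3
Math 101 | 3
Statistics 101 | 3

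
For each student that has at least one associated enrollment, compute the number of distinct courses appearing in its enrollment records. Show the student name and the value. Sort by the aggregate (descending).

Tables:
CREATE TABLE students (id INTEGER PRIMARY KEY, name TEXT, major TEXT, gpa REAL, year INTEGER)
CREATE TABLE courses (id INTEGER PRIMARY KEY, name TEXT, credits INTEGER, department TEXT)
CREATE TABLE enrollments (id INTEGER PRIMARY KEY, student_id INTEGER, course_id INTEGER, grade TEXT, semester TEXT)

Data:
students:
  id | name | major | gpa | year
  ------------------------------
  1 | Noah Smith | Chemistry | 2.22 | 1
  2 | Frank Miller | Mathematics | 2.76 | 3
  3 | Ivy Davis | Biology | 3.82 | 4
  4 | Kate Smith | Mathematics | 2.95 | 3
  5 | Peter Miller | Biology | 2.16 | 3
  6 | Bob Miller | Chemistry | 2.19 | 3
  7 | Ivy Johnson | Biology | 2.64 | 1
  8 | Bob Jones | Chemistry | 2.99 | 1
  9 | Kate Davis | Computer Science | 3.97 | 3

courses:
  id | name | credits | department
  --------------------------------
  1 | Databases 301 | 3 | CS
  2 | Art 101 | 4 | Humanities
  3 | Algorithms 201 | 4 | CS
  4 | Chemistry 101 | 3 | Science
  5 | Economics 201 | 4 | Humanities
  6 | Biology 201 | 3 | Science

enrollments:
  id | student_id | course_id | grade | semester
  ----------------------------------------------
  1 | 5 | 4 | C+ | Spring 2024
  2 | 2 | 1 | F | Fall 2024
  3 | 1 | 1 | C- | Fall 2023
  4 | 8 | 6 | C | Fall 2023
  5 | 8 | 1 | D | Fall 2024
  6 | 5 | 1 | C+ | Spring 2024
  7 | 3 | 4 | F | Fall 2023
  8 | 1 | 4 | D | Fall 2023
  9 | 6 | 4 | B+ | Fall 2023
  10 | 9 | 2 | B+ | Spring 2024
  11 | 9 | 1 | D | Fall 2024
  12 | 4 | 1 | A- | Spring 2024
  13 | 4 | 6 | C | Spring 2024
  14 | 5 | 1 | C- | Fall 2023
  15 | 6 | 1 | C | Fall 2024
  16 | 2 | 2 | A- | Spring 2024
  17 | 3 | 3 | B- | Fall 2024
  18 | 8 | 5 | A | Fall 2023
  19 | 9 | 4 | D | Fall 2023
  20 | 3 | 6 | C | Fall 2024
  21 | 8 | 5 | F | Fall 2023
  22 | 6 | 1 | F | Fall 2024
SELECT p.name, COUNT(DISTINCT c.course_id) AS distinct_course_count FROM enrollments c JOIN students p ON c.student_id = p.id GROUP BY p.id, p.name ORDER BY distinct_course_count DESC

Execution result:
name | distinct_course_count
Ivy Davis | 3
Bob Jones | 3
Kate Davis | 3
Noah Smith | 2
Frank Miller | 2
Kate Smith | 2
Peter Miller | 2
Bob Miller | 2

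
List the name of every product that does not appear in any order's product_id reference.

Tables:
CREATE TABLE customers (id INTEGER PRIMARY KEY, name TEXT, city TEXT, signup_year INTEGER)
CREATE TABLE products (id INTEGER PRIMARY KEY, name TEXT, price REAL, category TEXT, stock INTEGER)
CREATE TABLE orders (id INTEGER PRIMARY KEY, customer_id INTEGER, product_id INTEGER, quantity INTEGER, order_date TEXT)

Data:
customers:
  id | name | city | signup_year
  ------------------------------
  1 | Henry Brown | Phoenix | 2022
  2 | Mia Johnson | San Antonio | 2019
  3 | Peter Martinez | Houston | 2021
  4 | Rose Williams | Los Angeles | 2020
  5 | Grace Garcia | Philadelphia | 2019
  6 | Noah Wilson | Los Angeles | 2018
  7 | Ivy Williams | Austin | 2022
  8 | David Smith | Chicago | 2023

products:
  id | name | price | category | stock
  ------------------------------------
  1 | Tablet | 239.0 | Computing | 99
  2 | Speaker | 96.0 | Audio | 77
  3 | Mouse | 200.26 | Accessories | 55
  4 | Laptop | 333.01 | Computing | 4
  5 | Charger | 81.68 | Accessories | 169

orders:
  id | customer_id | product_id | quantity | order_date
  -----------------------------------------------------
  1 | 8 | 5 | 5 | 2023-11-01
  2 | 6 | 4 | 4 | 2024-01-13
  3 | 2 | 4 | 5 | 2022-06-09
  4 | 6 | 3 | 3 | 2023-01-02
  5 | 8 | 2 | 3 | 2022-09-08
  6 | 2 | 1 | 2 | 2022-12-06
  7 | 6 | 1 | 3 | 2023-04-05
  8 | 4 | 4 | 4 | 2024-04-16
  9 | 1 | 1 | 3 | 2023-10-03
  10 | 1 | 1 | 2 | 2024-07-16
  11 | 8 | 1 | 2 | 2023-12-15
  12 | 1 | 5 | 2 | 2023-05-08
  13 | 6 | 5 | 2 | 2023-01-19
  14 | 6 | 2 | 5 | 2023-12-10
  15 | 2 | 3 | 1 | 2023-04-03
SELECT p.name FROM products p LEFT JOIN orders c ON c.product_id = p.id WHERE c.id IS NULL

Execution result:
(no rows)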